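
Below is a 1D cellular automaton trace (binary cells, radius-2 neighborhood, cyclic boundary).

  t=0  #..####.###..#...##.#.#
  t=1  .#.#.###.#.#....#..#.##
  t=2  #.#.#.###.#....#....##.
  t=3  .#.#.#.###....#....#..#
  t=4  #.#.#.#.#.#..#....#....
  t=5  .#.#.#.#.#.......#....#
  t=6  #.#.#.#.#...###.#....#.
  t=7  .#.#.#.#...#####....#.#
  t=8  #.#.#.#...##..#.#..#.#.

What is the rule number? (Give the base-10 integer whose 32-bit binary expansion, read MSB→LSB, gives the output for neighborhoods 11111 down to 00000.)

1866484877

  [31] ##### => .  t=7,i=13
  [30] ####. => #  t=0,i=5
  [29] ###.# => #  t=0,i=6
  [28] ###.. => .  t=0,i=10
  [27] ##.## => #  t=0,i=7
  [26] ##.#. => #  t=0,i=19
  [25] ##..# => #  t=0,i=1
  [24] ##... => #  t=3,i=10
  [23] #.### => .  t=0,i=8
  [22] #.##. => #  t=0,i=22
  [21] #.#.# => .  t=0,i=20
  [20] #.#.. => .  t=1,i=11
  [19] #..## => .  t=0,i=2
  [18] #..#. => .  t=0,i=12
  [17] #...# => .  t=0,i=15
  [16] #.... => .  t=1,i=13
  [15] .#### => .  t=0,i=4
  [14] .###. => #  t=0,i=9
  [13] .##.# => .  t=0,i=18
  [12] .##.. => .  t=0,i=0
  [11] .#.## => #  t=0,i=21
  [10] .#.#. => #  t=1,i=2
  [9] .#..# => .  t=1,i=17
  [8] .#... => .  t=0,i=14
  [7] ..### => #  t=0,i=3
  [6] ..##. => .  t=0,i=17
  [5] ..#.# => .  t=1,i=19
  [4] ..#.. => .  t=0,i=13
  [3] ...## => #  t=0,i=16
  [2] ...#. => #  t=1,i=15
  [1] ....# => .  t=1,i=14
  [0] ..... => #  t=5,i=12
  bits 01101111010000000100110010001101 = 1866484877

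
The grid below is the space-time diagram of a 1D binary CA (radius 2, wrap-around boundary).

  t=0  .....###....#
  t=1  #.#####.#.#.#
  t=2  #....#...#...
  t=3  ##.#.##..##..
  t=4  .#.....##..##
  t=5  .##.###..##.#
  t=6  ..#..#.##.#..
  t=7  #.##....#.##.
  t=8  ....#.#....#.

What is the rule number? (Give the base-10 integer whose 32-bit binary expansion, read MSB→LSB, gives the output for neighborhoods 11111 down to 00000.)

1125672859

  ##### -> .   bit 31 = 0  t=1,i=4
  ####. -> #   bit 30 = 1  t=1,i=5
  ###.# -> .   bit 29 = 0  t=1,i=6
  ###.. -> .   bit 28 = 0  t=0,i=7
  ##.## -> .   bit 27 = 0  t=1,i=1
  ##.#. -> .   bit 26 = 0  t=1,i=7
  ##..# -> #   bit 25 = 1  t=3,i=7
  ##... -> #   bit 24 = 1  t=0,i=8
  #.### -> .   bit 23 = 0  t=1,i=2
  #.##. -> .   bit 22 = 0  t=1,i=12
  #.#.# -> .   bit 21 = 0  t=1,i=8
  #.#.. -> #   bit 20 = 1  t=4,i=1
  #..## -> #   bit 19 = 1  t=3,i=8
  #..#. -> .   bit 18 = 0  t=6,i=4
  #...# -> .   bit 17 = 0  t=2,i=7
  #.... -> .   bit 16 = 0  t=0,i=1
  .#### -> .   bit 15 = 0  t=1,i=3
  .###. -> #   bit 14 = 1  t=0,i=6
  .##.# -> #   bit 13 = 1  t=1,i=0
  .##.. -> .   bit 12 = 0  t=3,i=6
  .#.## -> .   bit 11 = 0  t=1,i=11
  .#.#. -> #   bit 10 = 1  t=1,i=9
  .#..# -> #   bit 9 = 1  t=6,i=3
  .#... -> #   bit 8 = 1  t=0,i=0
  ..### -> #   bit 7 = 1  t=0,i=5
  ..##. -> .   bit 6 = 0  t=3,i=0
  ..#.# -> .   bit 5 = 0  t=6,i=5
  ..#.. -> #   bit 4 = 1  t=0,i=12
  ...## -> #   bit 3 = 1  t=0,i=4
  ...#. -> .   bit 2 = 0  t=0,i=11
  ....# -> #   bit 1 = 1  t=0,i=3
  ..... -> #   bit 0 = 1  t=0,i=2
  bits 01000011000110000110011110011011 = 1125672859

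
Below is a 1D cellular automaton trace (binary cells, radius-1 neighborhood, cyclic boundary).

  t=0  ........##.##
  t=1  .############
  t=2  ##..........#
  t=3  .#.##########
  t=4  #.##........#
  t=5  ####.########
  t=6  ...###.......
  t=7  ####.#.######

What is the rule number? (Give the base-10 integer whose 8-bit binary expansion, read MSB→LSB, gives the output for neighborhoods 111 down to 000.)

  ###|.  b7=0 t=1,i=2
  ##.|#  b6=1 t=0,i=9
  #.#|#  b5=1 t=0,i=10
  #..|.  b4=0 t=0,i=0
  .##|#  b3=1 t=0,i=8
  .#.|.  b2=0 t=3,i=1
  ..#|#  b1=1 t=0,i=7
  ...|#  b0=1 t=0,i=1
  bits 01101011 = 107

107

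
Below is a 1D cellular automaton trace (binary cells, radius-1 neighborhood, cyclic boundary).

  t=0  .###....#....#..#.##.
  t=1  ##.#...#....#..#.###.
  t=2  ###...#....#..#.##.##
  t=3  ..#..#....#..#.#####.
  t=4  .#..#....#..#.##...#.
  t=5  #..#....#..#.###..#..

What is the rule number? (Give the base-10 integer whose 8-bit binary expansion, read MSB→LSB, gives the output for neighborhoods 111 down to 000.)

  ###|.  b7=0 t=0,i=2
  ##.|#  b6=1 t=0,i=3
  #.#|#  b5=1 t=0,i=17
  #..|.  b4=0 t=0,i=4
  .##|#  b3=1 t=0,i=1
  .#.|.  b2=0 t=0,i=8
  ..#|#  b1=1 t=0,i=0
  ...|.  b0=0 t=0,i=5
  bits 01101010 = 106

106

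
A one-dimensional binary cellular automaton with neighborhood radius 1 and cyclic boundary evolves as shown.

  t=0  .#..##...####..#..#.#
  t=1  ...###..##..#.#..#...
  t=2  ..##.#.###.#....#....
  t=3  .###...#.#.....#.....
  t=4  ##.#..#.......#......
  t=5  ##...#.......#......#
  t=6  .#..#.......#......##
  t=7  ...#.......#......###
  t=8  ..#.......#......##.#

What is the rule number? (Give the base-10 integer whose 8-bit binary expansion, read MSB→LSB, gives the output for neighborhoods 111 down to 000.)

  ### -> .   bit 7 = 0  t=0,i=10
  ##. -> #   bit 6 = 1  t=0,i=5
  #.# -> .   bit 5 = 0  t=0,i=0
  #.. -> .   bit 4 = 0  t=0,i=2
  .## -> #   bit 3 = 1  t=0,i=4
  .#. -> .   bit 2 = 0  t=0,i=1
  ..# -> #   bit 1 = 1  t=0,i=3
  ... -> .   bit 0 = 0  t=0,i=7
  bits 01001010 = 74

74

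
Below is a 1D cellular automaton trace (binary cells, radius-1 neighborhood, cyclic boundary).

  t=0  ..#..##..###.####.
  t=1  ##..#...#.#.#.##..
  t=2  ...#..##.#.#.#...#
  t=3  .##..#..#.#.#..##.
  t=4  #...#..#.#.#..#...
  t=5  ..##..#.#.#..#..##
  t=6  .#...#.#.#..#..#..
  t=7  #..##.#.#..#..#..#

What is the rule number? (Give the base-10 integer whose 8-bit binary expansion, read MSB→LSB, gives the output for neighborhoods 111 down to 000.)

163

  ### -> #   bit 7 = 1  t=0,i=10
  ##. -> .   bit 6 = 0  t=0,i=6
  #.# -> #   bit 5 = 1  t=0,i=12
  #.. -> .   bit 4 = 0  t=0,i=3
  .## -> .   bit 3 = 0  t=0,i=5
  .#. -> .   bit 2 = 0  t=0,i=2
  ..# -> #   bit 1 = 1  t=0,i=1
  ... -> #   bit 0 = 1  t=0,i=0
  bits 10100011 = 163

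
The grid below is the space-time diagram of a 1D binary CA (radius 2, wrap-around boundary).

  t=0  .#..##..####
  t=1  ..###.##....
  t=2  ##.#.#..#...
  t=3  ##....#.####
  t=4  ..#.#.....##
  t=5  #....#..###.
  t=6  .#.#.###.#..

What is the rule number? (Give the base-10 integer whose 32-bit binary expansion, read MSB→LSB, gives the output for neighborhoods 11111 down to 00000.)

  ##### -> #   bit 31 = 1  t=3,i=10
  ####. -> .   bit 30 = 0  t=0,i=10
  ###.# -> .   bit 29 = 0  t=0,i=11
  ###.. -> .   bit 28 = 0  t=3,i=1
  ##.## -> #   bit 27 = 1  t=1,i=5
  ##.#. -> .   bit 26 = 0  t=0,i=0
  ##..# -> #   bit 25 = 1  t=0,i=6
  ##... -> #   bit 24 = 1  t=1,i=8
  #.### -> .   bit 23 = 0  t=3,i=8
  #.##. -> .   bit 22 = 0  t=1,i=6
  #.#.# -> .   bit 21 = 0  t=2,i=3
  #.#.. -> .   bit 20 = 0  t=0,i=1
  #..## -> #   bit 19 = 1  t=0,i=3
  #..#. -> .   bit 18 = 0  t=2,i=7
  #...# -> #   bit 17 = 1  t=2,i=10
  #.... -> .   bit 16 = 0  t=1,i=9
  .#### -> .   bit 15 = 0  t=0,i=9
  .###. -> #   bit 14 = 1  t=1,i=3
  .##.# -> #   bit 13 = 1  t=2,i=1
  .##.. -> .   bit 12 = 0  t=0,i=5
  .#.## -> .   bit 11 = 0  t=3,i=7
  .#.#. -> .   bit 10 = 0  t=2,i=4
  .#..# -> #   bit 9 = 1  t=0,i=2
  .#... -> #   bit 8 = 1  t=2,i=9
  ..### -> .   bit 7 = 0  t=0,i=8
  ..##. -> #   bit 6 = 1  t=0,i=4
  ..#.# -> .   bit 5 = 0  t=3,i=6
  ..#.. -> #   bit 4 = 1  t=2,i=8
  ...## -> #   bit 3 = 1  t=1,i=1
  ...#. -> .   bit 2 = 0  t=3,i=5
  ....# -> #   bit 1 = 1  t=1,i=0
  ..... -> .   bit 0 = 0  t=1,i=10
  bits 10001011000010100110001101011010 = 2332713818

2332713818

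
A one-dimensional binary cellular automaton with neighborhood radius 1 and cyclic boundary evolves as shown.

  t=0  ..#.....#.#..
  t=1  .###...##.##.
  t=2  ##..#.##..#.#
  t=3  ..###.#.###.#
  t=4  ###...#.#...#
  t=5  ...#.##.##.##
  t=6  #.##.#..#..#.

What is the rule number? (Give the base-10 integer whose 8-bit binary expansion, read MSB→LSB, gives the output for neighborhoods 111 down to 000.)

  ### -> .   bit 7 = 0  t=1,i=2
  ##. -> .   bit 6 = 0  t=1,i=3
  #.# -> .   bit 5 = 0  t=0,i=9
  #.. -> #   bit 4 = 1  t=0,i=3
  .## -> #   bit 3 = 1  t=1,i=1
  .#. -> #   bit 2 = 1  t=0,i=2
  ..# -> #   bit 1 = 1  t=0,i=1
  ... -> .   bit 0 = 0  t=0,i=0
  bits 00011110 = 30

30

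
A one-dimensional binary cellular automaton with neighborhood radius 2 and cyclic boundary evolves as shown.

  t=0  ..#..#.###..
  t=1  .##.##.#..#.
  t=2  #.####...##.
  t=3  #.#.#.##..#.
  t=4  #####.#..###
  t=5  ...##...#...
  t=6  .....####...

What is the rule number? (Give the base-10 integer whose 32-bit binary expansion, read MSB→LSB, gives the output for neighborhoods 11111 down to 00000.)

1777214516

  #####|.  b31=0 t=4,i=0
  ####.|#  b30=1 t=2,i=4
  ###.#|#  b29=1 t=4,i=4
  ###..|.  b28=0 t=0,i=9
  ##.##|#  b27=1 t=1,i=3
  ##.#.|.  b26=0 t=1,i=6
  ##..#|.  b25=0 t=3,i=8
  ##...|#  b24=1 t=0,i=10
  #.###|#  b23=1 t=0,i=7
  #.##.|#  b22=1 t=1,i=4
  #.#.#|#  b21=1 t=2,i=0
  #.#..|.  b20=0 t=1,i=7
  #..##|#  b19=1 t=1,i=0
  #..#.|#  b18=1 t=0,i=4
  #...#|#  b17=1 t=2,i=7
  #....|.  b16=0 t=0,i=11
  .####|.  b15=0 t=2,i=3
  .###.|.  b14=0 t=0,i=8
  .##.#|#  b13=1 t=1,i=2
  .##..|.  b12=0 t=3,i=7
  .#.##|.  b11=0 t=0,i=6
  .#.#.|#  b10=1 t=3,i=1
  .#..#|.  b9=0 t=0,i=3
  .#...|.  b8=0 t=5,i=9
  ..###|.  b7=0 t=4,i=9
  ..##.|.  b6=0 t=1,i=1
  ..#.#|#  b5=1 t=0,i=5
  ..#..|#  b4=1 t=0,i=2
  ...##|.  b3=0 t=2,i=8
  ...#.|#  b2=1 t=0,i=1
  ....#|.  b1=0 t=0,i=0
  .....|.  b0=0 t=5,i=0
  bits 01101001111011100010010000110100 = 1777214516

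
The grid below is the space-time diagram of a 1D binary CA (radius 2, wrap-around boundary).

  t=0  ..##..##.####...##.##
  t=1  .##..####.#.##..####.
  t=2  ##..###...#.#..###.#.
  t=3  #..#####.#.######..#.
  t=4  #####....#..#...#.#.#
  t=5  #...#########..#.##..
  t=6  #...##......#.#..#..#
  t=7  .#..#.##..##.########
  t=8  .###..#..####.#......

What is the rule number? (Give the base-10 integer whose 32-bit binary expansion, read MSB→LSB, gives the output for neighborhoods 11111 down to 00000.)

427681494

  nb #####: next=.  (t=3,i=5, bit31=0)
  nb ####.: next=.  (t=0,i=11, bit30=0)
  nb ###.#: next=.  (t=1,i=8, bit29=0)
  nb ###..: next=#  (t=0,i=12, bit28=1)
  nb ##.##: next=#  (t=0,i=8, bit27=1)
  nb ##.#.: next=.  (t=1,i=9, bit26=0)
  nb ##..#: next=.  (t=0,i=0, bit25=0)
  nb ##...: next=#  (t=0,i=13, bit24=1)
  nb #.###: next=.  (t=0,i=9, bit23=0)
  nb #.##.: next=#  (t=0,i=19, bit22=1)
  nb #.#.#: next=#  (t=1,i=10, bit21=1)
  nb #.#..: next=#  (t=2,i=12, bit20=1)
  nb #..##: next=#  (t=0,i=1, bit19=1)
  nb #..#.: next=#  (t=3,i=18, bit18=1)
  nb #...#: next=.  (t=0,i=14, bit17=0)
  nb #....: next=#  (t=4,i=6, bit16=1)
  nb .####: next=#  (t=0,i=10, bit15=1)
  nb .###.: next=#  (t=2,i=5, bit14=1)
  nb .##.#: next=#  (t=0,i=7, bit13=1)
  nb .##..: next=.  (t=0,i=3, bit12=0)
  nb .#.##: next=.  (t=1,i=11, bit11=0)
  nb .#.#.: next=#  (t=2,i=11, bit10=1)
  nb .#..#: next=#  (t=2,i=13, bit9=1)
  nb .#...: next=.  (t=4,i=13, bit8=0)
  nb ..###: next=#  (t=1,i=5, bit7=1)
  nb ..##.: next=#  (t=0,i=2, bit6=1)
  nb ..#.#: next=.  (t=2,i=10, bit5=0)
  nb ..#..: next=#  (t=4,i=9, bit4=1)
  nb ...##: next=.  (t=0,i=15, bit3=0)
  nb ...#.: next=#  (t=2,i=9, bit2=1)
  nb ....#: next=#  (t=4,i=7, bit1=1)
  nb .....: next=.  (t=6,i=8, bit0=0)
  bits 00011001011111011110011011010110 = 427681494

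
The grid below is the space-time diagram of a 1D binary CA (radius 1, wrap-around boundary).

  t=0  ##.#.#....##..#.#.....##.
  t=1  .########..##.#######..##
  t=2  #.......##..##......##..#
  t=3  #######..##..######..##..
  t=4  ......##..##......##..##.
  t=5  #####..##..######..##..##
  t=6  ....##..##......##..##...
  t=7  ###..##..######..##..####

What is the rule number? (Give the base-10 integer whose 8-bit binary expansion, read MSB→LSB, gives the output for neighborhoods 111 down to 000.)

117

  ###|.  b7=0 t=1,i=2
  ##.|#  b6=1 t=0,i=1
  #.#|#  b5=1 t=0,i=2
  #..|#  b4=1 t=0,i=6
  .##|.  b3=0 t=0,i=0
  .#.|#  b2=1 t=0,i=3
  ..#|.  b1=0 t=0,i=9
  ...|#  b0=1 t=0,i=7
  bits 01110101 = 117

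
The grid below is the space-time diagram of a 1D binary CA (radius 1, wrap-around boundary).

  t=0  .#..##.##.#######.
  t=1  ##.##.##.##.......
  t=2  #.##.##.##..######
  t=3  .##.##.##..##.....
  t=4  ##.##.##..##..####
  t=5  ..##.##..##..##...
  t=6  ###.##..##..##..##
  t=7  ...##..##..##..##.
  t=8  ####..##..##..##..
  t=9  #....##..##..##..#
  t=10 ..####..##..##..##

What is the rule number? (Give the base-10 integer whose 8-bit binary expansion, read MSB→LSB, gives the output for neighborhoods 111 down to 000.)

  [7] ### => .  t=0,i=11
  [6] ##. => .  t=0,i=5
  [5] #.# => #  t=0,i=6
  [4] #.. => .  t=0,i=2
  [3] .## => #  t=0,i=4
  [2] .#. => #  t=0,i=1
  [1] ..# => #  t=0,i=0
  [0] ... => #  t=1,i=12
  bits 00101111 = 47

47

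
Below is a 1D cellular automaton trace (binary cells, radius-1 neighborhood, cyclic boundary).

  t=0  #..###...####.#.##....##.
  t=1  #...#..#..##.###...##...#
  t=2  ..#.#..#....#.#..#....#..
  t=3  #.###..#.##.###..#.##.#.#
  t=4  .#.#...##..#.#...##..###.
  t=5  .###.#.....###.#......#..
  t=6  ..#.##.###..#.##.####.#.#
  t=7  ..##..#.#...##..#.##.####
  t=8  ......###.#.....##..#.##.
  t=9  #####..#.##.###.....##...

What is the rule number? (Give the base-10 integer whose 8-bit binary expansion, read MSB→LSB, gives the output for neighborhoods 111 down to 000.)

165

  ###|#  b7=1 t=0,i=4
  ##.|.  b6=0 t=0,i=5
  #.#|#  b5=1 t=0,i=13
  #..|.  b4=0 t=0,i=1
  .##|.  b3=0 t=0,i=3
  .#.|#  b2=1 t=0,i=0
  ..#|.  b1=0 t=0,i=2
  ...|#  b0=1 t=0,i=7
  bits 10100101 = 165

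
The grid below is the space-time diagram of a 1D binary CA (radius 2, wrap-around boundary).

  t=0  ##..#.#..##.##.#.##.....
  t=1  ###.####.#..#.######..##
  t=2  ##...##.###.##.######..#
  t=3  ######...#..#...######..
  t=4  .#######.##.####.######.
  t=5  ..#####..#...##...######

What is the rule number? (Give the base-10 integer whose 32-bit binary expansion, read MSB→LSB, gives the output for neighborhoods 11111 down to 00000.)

  ##### -> #   bit 31 = 1  t=1,i=0
  ####. -> #   bit 30 = 1  t=1,i=1
  ###.# -> .   bit 29 = 0  t=1,i=2
  ###.. -> #   bit 28 = 1  t=1,i=19
  ##.## -> .   bit 27 = 0  t=0,i=11
  ##.#. -> #   bit 26 = 1  t=0,i=14
  ##..# -> #   bit 25 = 1  t=0,i=2
  ##... -> #   bit 24 = 1  t=0,i=19
  #.### -> .   bit 23 = 0  t=1,i=4
  #.##. -> #   bit 22 = 1  t=0,i=12
  #.#.# -> #   bit 21 = 1  t=0,i=15
  #.#.. -> #   bit 20 = 1  t=0,i=6
  #..## -> .   bit 19 = 0  t=0,i=8
  #..#. -> .   bit 18 = 0  t=0,i=3
  #...# -> #   bit 17 = 1  t=2,i=3
  #.... -> .   bit 16 = 0  t=0,i=20
  .#### -> #   bit 15 = 1  t=1,i=5
  .###. -> #   bit 14 = 1  t=2,i=0
  .##.# -> .   bit 13 = 0  t=0,i=10
  .##.. -> #   bit 12 = 1  t=0,i=1
  .#.## -> #   bit 11 = 1  t=0,i=16
  .#.#. -> #   bit 10 = 1  t=0,i=5
  .#..# -> #   bit 9 = 1  t=0,i=7
  .#... -> #   bit 8 = 1  t=3,i=13
  ..### -> .   bit 7 = 0  t=1,i=22
  ..##. -> #   bit 6 = 1  t=0,i=0
  ..#.# -> #   bit 5 = 1  t=0,i=4
  ..#.. -> #   bit 4 = 1  t=3,i=9
  ...## -> #   bit 3 = 1  t=0,i=23
  ...#. -> .   bit 2 = 0  t=3,i=8
  ....# -> #   bit 1 = 1  t=0,i=22
  ..... -> .   bit 0 = 0  t=0,i=21
  bits 11010111011100101101111101111010 = 3614629754

3614629754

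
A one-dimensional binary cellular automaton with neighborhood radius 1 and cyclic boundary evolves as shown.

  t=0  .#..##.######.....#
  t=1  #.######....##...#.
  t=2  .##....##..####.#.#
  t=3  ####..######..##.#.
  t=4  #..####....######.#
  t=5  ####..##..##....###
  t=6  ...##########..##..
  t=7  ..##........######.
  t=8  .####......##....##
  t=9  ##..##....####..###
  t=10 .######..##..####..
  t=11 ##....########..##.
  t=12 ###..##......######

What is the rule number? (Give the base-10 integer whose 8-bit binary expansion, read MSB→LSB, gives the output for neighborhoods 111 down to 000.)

122

  [7] ### => .  t=0,i=8
  [6] ##. => #  t=0,i=5
  [5] #.# => #  t=0,i=0
  [4] #.. => #  t=0,i=2
  [3] .## => #  t=0,i=4
  [2] .#. => .  t=0,i=1
  [1] ..# => #  t=0,i=3
  [0] ... => .  t=0,i=14
  bits 01111010 = 122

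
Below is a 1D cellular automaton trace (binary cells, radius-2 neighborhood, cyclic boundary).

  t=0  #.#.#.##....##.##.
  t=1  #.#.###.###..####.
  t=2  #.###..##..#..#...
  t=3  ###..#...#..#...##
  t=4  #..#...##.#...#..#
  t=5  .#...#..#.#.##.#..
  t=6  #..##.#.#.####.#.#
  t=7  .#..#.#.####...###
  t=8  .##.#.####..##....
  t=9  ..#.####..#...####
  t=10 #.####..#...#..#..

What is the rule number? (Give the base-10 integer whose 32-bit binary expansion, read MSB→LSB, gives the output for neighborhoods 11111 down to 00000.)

2348001831

  #####|#  b31=1 t=3,i=0
  ####.|.  b30=0 t=1,i=15
  ###.#|.  b29=0 t=1,i=6
  ###..|.  b28=0 t=1,i=10
  ##.##|#  b27=1 t=0,i=14
  ##.#.|.  b26=0 t=0,i=17
  ##..#|#  b25=1 t=1,i=11
  ##...|#  b24=1 t=0,i=8
  #.###|#  b23=1 t=1,i=4
  #.##.|#  b22=1 t=0,i=6
  #.#.#|#  b21=1 t=0,i=0
  #.#..|#  b20=1 t=4,i=10
  #..##|.  b19=0 t=1,i=12
  #..#.|.  b18=0 t=2,i=10
  #...#|#  b17=1 t=2,i=16
  #....|#  b16=1 t=0,i=9
  .####|#  b15=1 t=1,i=14
  .###.|.  b14=0 t=1,i=5
  .##.#|#  b13=1 t=0,i=13
  .##..|.  b12=0 t=0,i=7
  .#.##|#  b11=1 t=0,i=5
  .#.#.|.  b10=0 t=0,i=1
  .#..#|#  b9=1 t=2,i=12
  .#...|.  b8=0 t=2,i=15
  ..###|.  b7=0 t=1,i=13
  ..##.|.  b6=0 t=0,i=12
  ..#.#|#  b5=1 t=2,i=0
  ..#..|.  b4=0 t=2,i=11
  ...##|.  b3=0 t=0,i=11
  ...#.|#  b2=1 t=2,i=17
  ....#|#  b1=1 t=0,i=10
  .....|#  b0=1 t=8,i=16
  bits 10001011111100111010101000100111 = 2348001831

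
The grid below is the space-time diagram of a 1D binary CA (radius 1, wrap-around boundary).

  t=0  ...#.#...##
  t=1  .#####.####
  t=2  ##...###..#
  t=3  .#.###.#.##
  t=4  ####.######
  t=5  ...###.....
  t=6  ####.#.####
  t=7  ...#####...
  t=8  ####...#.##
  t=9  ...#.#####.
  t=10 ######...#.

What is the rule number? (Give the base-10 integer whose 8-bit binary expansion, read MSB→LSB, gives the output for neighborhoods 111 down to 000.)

  ###|.  b7=0 t=1,i=2
  ##.|#  b6=1 t=0,i=10
  #.#|#  b5=1 t=0,i=4
  #..|.  b4=0 t=0,i=0
  .##|#  b3=1 t=0,i=9
  .#.|#  b2=1 t=0,i=3
  ..#|#  b1=1 t=0,i=2
  ...|#  b0=1 t=0,i=1
  bits 01101111 = 111

111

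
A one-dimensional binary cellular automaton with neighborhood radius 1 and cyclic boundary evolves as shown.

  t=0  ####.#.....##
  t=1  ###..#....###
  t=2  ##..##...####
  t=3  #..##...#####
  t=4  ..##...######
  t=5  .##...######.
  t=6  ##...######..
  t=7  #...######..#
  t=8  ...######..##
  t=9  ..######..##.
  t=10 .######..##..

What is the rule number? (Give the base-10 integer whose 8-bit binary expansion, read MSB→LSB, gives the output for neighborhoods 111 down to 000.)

  ###|#  b7=1 t=0,i=0
  ##.|.  b6=0 t=0,i=3
  #.#|.  b5=0 t=0,i=4
  #..|.  b4=0 t=0,i=6
  .##|#  b3=1 t=0,i=11
  .#.|#  b2=1 t=0,i=5
  ..#|#  b1=1 t=0,i=10
  ...|.  b0=0 t=0,i=7
  bits 10001110 = 142

142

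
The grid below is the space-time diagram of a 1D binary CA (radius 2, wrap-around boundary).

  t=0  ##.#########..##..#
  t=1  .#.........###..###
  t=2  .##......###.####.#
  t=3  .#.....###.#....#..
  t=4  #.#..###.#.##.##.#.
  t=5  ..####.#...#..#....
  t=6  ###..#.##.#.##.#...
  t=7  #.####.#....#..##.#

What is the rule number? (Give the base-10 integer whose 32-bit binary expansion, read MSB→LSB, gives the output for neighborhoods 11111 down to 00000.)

  #####|.  b31=0 t=0,i=5
  ####.|.  b30=0 t=0,i=10
  ###.#|#  b29=1 t=0,i=1
  ###..|#  b28=1 t=0,i=11
  ##.##|.  b27=0 t=0,i=2
  ##.#.|.  b26=0 t=1,i=0
  ##..#|#  b25=1 t=0,i=12
  ##...|.  b24=0 t=2,i=3
  #.###|.  b23=0 t=0,i=3
  #.##.|#  b22=1 t=2,i=1
  #.#.#|.  b21=0 t=2,i=18
  #.#..|#  b20=1 t=1,i=1
  #..##|#  b19=1 t=0,i=13
  #..#.|#  b18=1 t=5,i=13
  #...#|.  b17=0 t=3,i=18
  #....|.  b16=0 t=1,i=3
  .####|.  b15=0 t=0,i=4
  .###.|.  b14=0 t=0,i=0
  .##.#|.  b13=0 t=4,i=12
  .##..|.  b12=0 t=0,i=15
  .#.##|.  b11=0 t=2,i=0
  .#.#.|.  b10=0 t=4,i=1
  .#..#|#  b9=1 t=4,i=3
  .#...|#  b8=1 t=1,i=2
  ..###|#  b7=1 t=0,i=18
  ..##.|.  b6=0 t=0,i=14
  ..#.#|#  b5=1 t=6,i=5
  ..#..|.  b4=0 t=3,i=1
  ...##|#  b3=1 t=1,i=10
  ...#.|#  b2=1 t=3,i=0
  ....#|#  b1=1 t=1,i=9
  .....|.  b0=0 t=1,i=4
  bits 00110010010111000000001110101110 = 844891054

844891054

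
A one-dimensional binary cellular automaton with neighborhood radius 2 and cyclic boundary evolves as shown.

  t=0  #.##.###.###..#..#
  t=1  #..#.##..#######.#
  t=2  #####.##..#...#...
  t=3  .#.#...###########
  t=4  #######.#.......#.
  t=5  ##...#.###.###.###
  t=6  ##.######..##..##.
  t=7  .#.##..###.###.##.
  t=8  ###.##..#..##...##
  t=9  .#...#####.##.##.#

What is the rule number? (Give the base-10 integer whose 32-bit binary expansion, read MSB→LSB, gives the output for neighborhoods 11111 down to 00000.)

  nb #####: next=.  (t=1,i=11, bit31=0)
  nb ####.: next=#  (t=1,i=14, bit30=1)
  nb ###.#: next=.  (t=0,i=7, bit29=0)
  nb ###..: next=#  (t=0,i=11, bit28=1)
  nb ##.##: next=.  (t=0,i=1, bit27=0)
  nb ##.#.: next=#  (t=3,i=0, bit26=1)
  nb ##..#: next=#  (t=0,i=12, bit25=1)
  nb ##...: next=.  (t=5,i=2, bit24=0)
  nb #.###: next=#  (t=0,i=5, bit23=1)
  nb #.##.: next=.  (t=0,i=2, bit22=0)
  nb #.#.#: next=#  (t=3,i=1, bit21=1)
  nb #.#..: next=#  (t=3,i=3, bit20=1)
  nb #..##: next=.  (t=0,i=16, bit19=0)
  nb #..#.: next=#  (t=0,i=13, bit18=1)
  nb #...#: next=#  (t=2,i=12, bit17=1)
  nb #....: next=.  (t=4,i=10, bit16=0)
  nb .####: next=#  (t=1,i=10, bit15=1)
  nb .###.: next=#  (t=0,i=6, bit14=1)
  nb .##.#: next=#  (t=0,i=0, bit13=1)
  nb .##..: next=#  (t=1,i=0, bit12=1)
  nb .#.##: next=#  (t=1,i=4, bit11=1)
  nb .#.#.: next=#  (t=3,i=2, bit10=1)
  nb .#..#: next=#  (t=0,i=15, bit9=1)
  nb .#...: next=#  (t=2,i=11, bit8=1)
  nb ..###: next=.  (t=1,i=9, bit7=0)
  nb ..##.: next=#  (t=0,i=17, bit6=1)
  nb ..#.#: next=#  (t=1,i=3, bit5=1)
  nb ..#..: next=#  (t=0,i=14, bit4=1)
  nb ...##: next=#  (t=2,i=17, bit3=1)
  nb ...#.: next=#  (t=2,i=13, bit2=1)
  nb ....#: next=.  (t=4,i=14, bit1=0)
  nb .....: next=#  (t=4,i=11, bit0=1)
  bits 01010110101101101111111101111101 = 1454833533

1454833533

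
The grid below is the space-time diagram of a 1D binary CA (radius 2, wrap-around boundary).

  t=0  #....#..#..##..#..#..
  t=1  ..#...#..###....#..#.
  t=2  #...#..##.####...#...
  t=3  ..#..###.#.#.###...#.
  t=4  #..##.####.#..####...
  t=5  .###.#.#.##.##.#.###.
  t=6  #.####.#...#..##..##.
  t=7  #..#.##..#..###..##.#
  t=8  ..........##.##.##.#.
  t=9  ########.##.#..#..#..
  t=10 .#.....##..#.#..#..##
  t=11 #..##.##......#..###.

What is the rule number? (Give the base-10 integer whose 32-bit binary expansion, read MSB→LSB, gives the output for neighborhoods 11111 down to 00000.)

1026277961

  [31] ##### => .  t=9,i=2
  [30] ####. => .  t=2,i=12
  [29] ###.# => #  t=3,i=7
  [28] ###.. => #  t=1,i=11
  [27] ##.## => #  t=2,i=9
  [26] ##.#. => #  t=3,i=8
  [25] ##..# => .  t=0,i=13
  [24] ##... => #  t=1,i=12
  [23] #.### => .  t=2,i=10
  [22] #.##. => .  t=5,i=9
  [21] #.#.# => #  t=3,i=9
  [20] #.#.. => .  t=4,i=11
  [19] #..## => #  t=0,i=10
  [18] #..#. => .  t=0,i=7
  [17] #...# => #  t=1,i=0
  [16] #.... => #  t=0,i=2
  [15] .#### => #  t=2,i=11
  [14] .###. => #  t=1,i=10
  [13] .##.# => .  t=2,i=8
  [12] .##.. => .  t=0,i=12
  [11] .#.## => .  t=3,i=12
  [10] .#.#. => .  t=3,i=10
  [9] .#..# => #  t=0,i=6
  [8] .#... => .  t=0,i=1
  [7] ..### => .  t=1,i=9
  [6] ..##. => #  t=0,i=11
  [5] ..#.# => .  t=7,i=3
  [4] ..#.. => .  t=0,i=0
  [3] ...## => #  t=8,i=9
  [2] ...#. => .  t=0,i=4
  [1] ....# => .  t=0,i=3
  [0] ..... => #  t=8,i=1
  bits 00111101001010111100001001001001 = 1026277961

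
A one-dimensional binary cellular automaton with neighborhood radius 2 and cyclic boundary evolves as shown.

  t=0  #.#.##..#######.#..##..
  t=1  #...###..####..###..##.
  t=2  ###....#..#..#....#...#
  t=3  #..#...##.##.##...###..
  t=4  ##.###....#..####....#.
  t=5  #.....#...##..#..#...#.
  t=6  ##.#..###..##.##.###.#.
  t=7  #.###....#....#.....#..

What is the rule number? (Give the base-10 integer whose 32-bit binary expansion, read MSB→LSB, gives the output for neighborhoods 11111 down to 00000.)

2270335793

  [31] ##### => #  t=0,i=10
  [30] ####. => .  t=0,i=13
  [29] ###.# => .  t=0,i=14
  [28] ###.. => .  t=1,i=6
  [27] ##.## => .  t=3,i=9
  [26] ##.#. => #  t=0,i=15
  [25] ##..# => #  t=0,i=6
  [24] ##... => #  t=2,i=3
  [23] #.### => .  t=4,i=3
  [22] #.##. => #  t=0,i=4
  [21] #.#.# => .  t=0,i=2
  [20] #.#.. => #  t=0,i=16
  [19] #..## => .  t=0,i=7
  [18] #..#. => .  t=0,i=22
  [17] #...# => #  t=1,i=2
  [16] #.... => .  t=2,i=4
  [15] .#### => #  t=0,i=9
  [14] .###. => .  t=1,i=5
  [13] .##.# => .  t=1,i=21
  [12] .##.. => #  t=0,i=5
  [11] .#.## => .  t=0,i=3
  [10] .#.#. => .  t=0,i=1
  [9] .#..# => #  t=0,i=17
  [8] .#... => #  t=1,i=1
  [7] ..### => .  t=0,i=8
  [6] ..##. => .  t=0,i=19
  [5] ..#.# => #  t=0,i=0
  [4] ..#.. => #  t=2,i=7
  [3] ...## => .  t=1,i=3
  [2] ...#. => .  t=2,i=6
  [1] ....# => .  t=2,i=5
  [0] ..... => #  t=5,i=3
  bits 10000111010100101001001100110001 = 2270335793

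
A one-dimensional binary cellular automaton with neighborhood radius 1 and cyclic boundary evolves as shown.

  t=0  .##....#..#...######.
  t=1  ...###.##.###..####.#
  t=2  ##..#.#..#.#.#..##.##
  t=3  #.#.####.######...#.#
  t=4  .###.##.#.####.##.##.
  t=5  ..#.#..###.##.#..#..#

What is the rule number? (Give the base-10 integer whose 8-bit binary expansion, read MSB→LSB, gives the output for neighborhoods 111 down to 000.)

  ###|#  b7=1 t=0,i=15
  ##.|.  b6=0 t=0,i=2
  #.#|#  b5=1 t=1,i=6
  #..|#  b4=1 t=0,i=3
  .##|.  b3=0 t=0,i=1
  .#.|#  b2=1 t=0,i=7
  ..#|.  b1=0 t=0,i=0
  ...|#  b0=1 t=0,i=4
  bits 10110101 = 181

181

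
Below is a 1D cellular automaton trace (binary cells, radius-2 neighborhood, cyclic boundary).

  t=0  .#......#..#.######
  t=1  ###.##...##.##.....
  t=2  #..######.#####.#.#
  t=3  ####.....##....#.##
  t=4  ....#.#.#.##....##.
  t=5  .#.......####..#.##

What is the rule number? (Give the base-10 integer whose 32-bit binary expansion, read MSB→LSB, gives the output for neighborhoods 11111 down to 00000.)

266222473

  #####|.  b31=0 t=0,i=15
  ####.|.  b30=0 t=0,i=17
  ###.#|.  b29=0 t=0,i=18
  ###..|.  b28=0 t=3,i=3
  ##.##|#  b27=1 t=1,i=3
  ##.#.|#  b26=1 t=0,i=0
  ##..#|#  b25=1 t=2,i=1
  ##...|#  b24=1 t=1,i=6
  #.###|#  b23=1 t=0,i=13
  #.##.|#  b22=1 t=1,i=4
  #.#.#|.  b21=0 t=2,i=16
  #.#..|#  b20=1 t=0,i=1
  #..##|#  b19=1 t=2,i=2
  #..#.|#  b18=1 t=0,i=10
  #...#|#  b17=1 t=1,i=7
  #....|.  b16=0 t=0,i=3
  .####|.  b15=0 t=0,i=14
  .###.|.  b14=0 t=1,i=1
  .##.#|#  b13=1 t=1,i=10
  .##..|#  b12=1 t=1,i=5
  .#.##|#  b11=1 t=0,i=12
  .#.#.|.  b10=0 t=4,i=5
  .#..#|#  b9=1 t=0,i=9
  .#...|#  b8=1 t=0,i=2
  ..###|#  b7=1 t=1,i=0
  ..##.|.  b6=0 t=1,i=9
  ..#.#|.  b5=0 t=0,i=11
  ..#..|.  b4=0 t=0,i=8
  ...##|#  b3=1 t=1,i=8
  ...#.|.  b2=0 t=0,i=7
  ....#|.  b1=0 t=0,i=6
  .....|#  b0=1 t=0,i=4
  bits 00001111110111100011101110001001 = 266222473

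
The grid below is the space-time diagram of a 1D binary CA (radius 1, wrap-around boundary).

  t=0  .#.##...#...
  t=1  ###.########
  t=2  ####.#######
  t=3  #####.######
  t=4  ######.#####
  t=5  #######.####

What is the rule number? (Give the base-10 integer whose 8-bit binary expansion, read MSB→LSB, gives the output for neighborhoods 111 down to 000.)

247

  [7] ### => #  t=1,i=0
  [6] ##. => #  t=0,i=4
  [5] #.# => #  t=0,i=2
  [4] #.. => #  t=0,i=5
  [3] .## => .  t=0,i=3
  [2] .#. => #  t=0,i=1
  [1] ..# => #  t=0,i=0
  [0] ... => #  t=0,i=6
  bits 11110111 = 247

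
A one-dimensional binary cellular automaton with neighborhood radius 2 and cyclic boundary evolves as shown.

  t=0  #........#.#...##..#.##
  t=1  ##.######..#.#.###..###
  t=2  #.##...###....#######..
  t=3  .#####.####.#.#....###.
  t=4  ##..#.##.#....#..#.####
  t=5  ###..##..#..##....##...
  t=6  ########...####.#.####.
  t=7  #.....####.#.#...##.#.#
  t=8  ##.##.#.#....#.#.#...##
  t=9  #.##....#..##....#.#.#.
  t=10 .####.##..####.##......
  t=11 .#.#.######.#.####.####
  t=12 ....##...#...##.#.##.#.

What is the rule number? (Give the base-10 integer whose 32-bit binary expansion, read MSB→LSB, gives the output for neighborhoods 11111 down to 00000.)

  nb #####: next=.  (t=1,i=5, bit31=0)
  nb ####.: next=#  (t=1,i=0, bit30=1)
  nb ###.#: next=.  (t=1,i=1, bit29=0)
  nb ###..: next=#  (t=0,i=0, bit28=1)
  nb ##.##: next=#  (t=1,i=2, bit27=1)
  nb ##.#.: next=.  (t=3,i=11, bit26=0)
  nb ##..#: next=#  (t=0,i=17, bit25=1)
  nb ##...: next=#  (t=0,i=1, bit24=1)
  nb #.###: next=#  (t=0,i=21, bit23=1)
  nb #.##.: next=#  (t=2,i=2, bit22=1)
  nb #.#.#: next=.  (t=1,i=13, bit21=0)
  nb #.#..: next=#  (t=0,i=11, bit20=1)
  nb #..##: next=#  (t=1,i=19, bit19=1)
  nb #..#.: next=.  (t=0,i=18, bit18=0)
  nb #...#: next=#  (t=0,i=13, bit17=1)
  nb #....: next=.  (t=0,i=2, bit16=0)
  nb .####: next=.  (t=1,i=4, bit15=0)
  nb .###.: next=#  (t=0,i=22, bit14=1)
  nb .##.#: next=.  (t=4,i=7, bit13=0)
  nb .##..: next=#  (t=0,i=16, bit12=1)
  nb .#.##: next=#  (t=0,i=20, bit11=1)
  nb .#.#.: next=.  (t=0,i=10, bit10=0)
  nb .#..#: next=.  (t=4,i=15, bit9=0)
  nb .#...: next=.  (t=0,i=12, bit8=0)
  nb ..###: next=#  (t=1,i=20, bit7=1)
  nb ..##.: next=#  (t=0,i=15, bit6=1)
  nb ..#.#: next=.  (t=0,i=9, bit5=0)
  nb ..#..: next=.  (t=4,i=14, bit4=0)
  nb ...##: next=.  (t=0,i=14, bit3=0)
  nb ...#.: next=#  (t=0,i=8, bit2=1)
  nb ....#: next=#  (t=0,i=7, bit1=1)
  nb .....: next=#  (t=0,i=3, bit0=1)
  bits 01011011110110100101100011000111 = 1541036231

1541036231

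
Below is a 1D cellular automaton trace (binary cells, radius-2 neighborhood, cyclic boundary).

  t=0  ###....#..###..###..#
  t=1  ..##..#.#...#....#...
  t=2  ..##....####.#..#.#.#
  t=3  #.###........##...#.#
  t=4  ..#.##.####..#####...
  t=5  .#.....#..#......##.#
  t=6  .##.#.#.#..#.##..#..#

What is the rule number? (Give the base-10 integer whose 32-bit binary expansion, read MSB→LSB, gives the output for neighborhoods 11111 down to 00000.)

296883013

  [31] ##### => .  t=4,i=15
  [30] ####. => .  t=0,i=1
  [29] ###.# => .  t=2,i=11
  [28] ###.. => #  t=0,i=2
  [27] ##.## => .  t=3,i=1
  [26] ##.#. => .  t=2,i=12
  [25] ##..# => .  t=0,i=13
  [24] ##... => #  t=0,i=3
  [23] #.### => #  t=3,i=2
  [22] #.##. => .  t=3,i=20
  [21] #.#.# => #  t=2,i=18
  [20] #.#.. => #  t=1,i=8
  [19] #..## => .  t=0,i=9
  [18] #..#. => .  t=1,i=5
  [17] #...# => #  t=1,i=10
  [16] #.... => .  t=0,i=4
  [15] .#### => .  t=0,i=0
  [14] .###. => .  t=0,i=11
  [13] .##.# => .  t=3,i=0
  [12] .##.. => #  t=1,i=3
  [11] .#.## => .  t=3,i=19
  [10] .#.#. => .  t=1,i=7
  [9] .#..# => #  t=0,i=8
  [8] .#... => #  t=1,i=9
  [7] ..### => .  t=0,i=10
  [6] ..##. => #  t=1,i=2
  [5] ..#.# => .  t=1,i=6
  [4] ..#.. => .  t=0,i=7
  [3] ...## => .  t=1,i=1
  [2] ...#. => #  t=0,i=6
  [1] ....# => .  t=0,i=5
  [0] ..... => #  t=1,i=20
  bits 00010001101100100001001101000101 = 296883013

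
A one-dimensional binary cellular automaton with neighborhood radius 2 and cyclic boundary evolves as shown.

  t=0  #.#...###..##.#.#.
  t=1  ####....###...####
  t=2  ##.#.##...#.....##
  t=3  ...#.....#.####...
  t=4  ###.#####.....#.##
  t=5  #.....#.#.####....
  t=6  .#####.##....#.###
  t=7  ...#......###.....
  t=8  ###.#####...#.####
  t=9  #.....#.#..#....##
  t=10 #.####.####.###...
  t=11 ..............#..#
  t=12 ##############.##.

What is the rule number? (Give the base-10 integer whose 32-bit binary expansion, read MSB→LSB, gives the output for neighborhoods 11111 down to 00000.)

2453473031

  #####|#  b31=1 t=1,i=0
  ####.|.  b30=0 t=1,i=2
  ###.#|.  b29=0 t=2,i=1
  ###..|#  b28=1 t=0,i=8
  ##.##|.  b27=0 t=4,i=3
  ##.#.|.  b26=0 t=0,i=13
  ##..#|#  b25=1 t=0,i=9
  ##...|.  b24=0 t=1,i=4
  #.###|.  b23=0 t=3,i=11
  #.##.|.  b22=0 t=2,i=5
  #.#.#|#  b21=1 t=0,i=0
  #.#..|#  b20=1 t=0,i=2
  #..##|#  b19=1 t=0,i=10
  #..#.|#  b18=1 t=9,i=10
  #...#|.  b17=0 t=0,i=4
  #....|#  b16=1 t=1,i=5
  .####|.  b15=0 t=1,i=15
  .###.|.  b14=0 t=0,i=7
  .##.#|.  b13=0 t=0,i=12
  .##..|.  b12=0 t=2,i=6
  .#.##|.  b11=0 t=2,i=4
  .#.#.|#  b10=1 t=0,i=1
  .#..#|#  b9=1 t=9,i=9
  .#...|#  b8=1 t=0,i=3
  ..###|.  b7=0 t=0,i=6
  ..##.|.  b6=0 t=0,i=11
  ..#.#|.  b5=0 t=3,i=9
  ..#..|.  b4=0 t=2,i=10
  ...##|.  b3=0 t=0,i=5
  ...#.|#  b2=1 t=2,i=9
  ....#|#  b1=1 t=1,i=6
  .....|#  b0=1 t=2,i=13
  bits 10010010001111010000011100000111 = 2453473031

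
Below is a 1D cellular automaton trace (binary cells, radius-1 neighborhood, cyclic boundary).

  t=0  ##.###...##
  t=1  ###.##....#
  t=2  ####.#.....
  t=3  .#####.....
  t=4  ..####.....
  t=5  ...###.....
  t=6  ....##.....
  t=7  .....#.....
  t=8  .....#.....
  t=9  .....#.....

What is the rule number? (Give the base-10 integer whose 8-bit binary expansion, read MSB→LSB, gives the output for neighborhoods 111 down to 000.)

228

  nb ###: next=#  (t=0,i=0, bit7=1)
  nb ##.: next=#  (t=0,i=1, bit6=1)
  nb #.#: next=#  (t=0,i=2, bit5=1)
  nb #..: next=.  (t=0,i=6, bit4=0)
  nb .##: next=.  (t=0,i=3, bit3=0)
  nb .#.: next=#  (t=2,i=5, bit2=1)
  nb ..#: next=.  (t=0,i=8, bit1=0)
  nb ...: next=.  (t=0,i=7, bit0=0)
  bits 11100100 = 228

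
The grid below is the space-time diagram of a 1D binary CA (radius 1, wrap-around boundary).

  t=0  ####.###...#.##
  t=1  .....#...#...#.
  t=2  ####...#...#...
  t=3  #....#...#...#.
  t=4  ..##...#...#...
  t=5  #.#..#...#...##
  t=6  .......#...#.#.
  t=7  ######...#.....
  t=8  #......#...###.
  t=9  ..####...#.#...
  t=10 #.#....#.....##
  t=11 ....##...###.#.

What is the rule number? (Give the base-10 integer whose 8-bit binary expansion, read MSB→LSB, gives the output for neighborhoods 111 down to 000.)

  ### -> .   bit 7 = 0  t=0,i=0
  ##. -> .   bit 6 = 0  t=0,i=3
  #.# -> .   bit 5 = 0  t=0,i=4
  #.. -> .   bit 4 = 0  t=0,i=8
  .## -> #   bit 3 = 1  t=0,i=5
  .#. -> .   bit 2 = 0  t=0,i=11
  ..# -> .   bit 1 = 0  t=0,i=10
  ... -> #   bit 0 = 1  t=0,i=9
  bits 00001001 = 9

9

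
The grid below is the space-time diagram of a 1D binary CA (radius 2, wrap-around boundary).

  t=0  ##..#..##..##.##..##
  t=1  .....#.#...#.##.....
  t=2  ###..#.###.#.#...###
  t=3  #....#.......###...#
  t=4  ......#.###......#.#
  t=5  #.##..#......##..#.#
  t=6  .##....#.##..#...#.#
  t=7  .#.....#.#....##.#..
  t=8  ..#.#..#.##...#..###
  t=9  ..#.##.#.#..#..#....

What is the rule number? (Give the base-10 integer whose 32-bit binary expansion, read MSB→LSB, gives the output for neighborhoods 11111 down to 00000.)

2287076193

  [31] ##### => #  t=2,i=0
  [30] ####. => .  t=0,i=0
  [29] ###.# => .  t=2,i=9
  [28] ###.. => .  t=0,i=1
  [27] ##.## => #  t=0,i=13
  [26] ##.#. => .  t=2,i=10
  [25] ##..# => .  t=0,i=2
  [24] ##... => .  t=1,i=15
  [23] #.### => .  t=2,i=7
  [22] #.##. => #  t=0,i=14
  [21] #.#.# => .  t=2,i=11
  [20] #.#.. => #  t=1,i=7
  [19] #..## => .  t=0,i=6
  [18] #..#. => .  t=0,i=3
  [17] #...# => #  t=1,i=9
  [16] #.... => .  t=1,i=16
  [15] .#### => .  t=0,i=19
  [14] .###. => .  t=2,i=8
  [13] .##.# => .  t=0,i=12
  [12] .##.. => .  t=0,i=8
  [11] .#.## => .  t=1,i=12
  [10] .#.#. => .  t=1,i=6
  [9] .#..# => #  t=0,i=5
  [8] .#... => #  t=1,i=8
  [7] ..### => .  t=0,i=18
  [6] ..##. => #  t=0,i=7
  [5] ..#.# => #  t=1,i=5
  [4] ..#.. => .  t=0,i=4
  [3] ...## => .  t=2,i=16
  [2] ...#. => .  t=1,i=4
  [1] ....# => .  t=1,i=3
  [0] ..... => #  t=1,i=0
  bits 10001000010100100000001101100001 = 2287076193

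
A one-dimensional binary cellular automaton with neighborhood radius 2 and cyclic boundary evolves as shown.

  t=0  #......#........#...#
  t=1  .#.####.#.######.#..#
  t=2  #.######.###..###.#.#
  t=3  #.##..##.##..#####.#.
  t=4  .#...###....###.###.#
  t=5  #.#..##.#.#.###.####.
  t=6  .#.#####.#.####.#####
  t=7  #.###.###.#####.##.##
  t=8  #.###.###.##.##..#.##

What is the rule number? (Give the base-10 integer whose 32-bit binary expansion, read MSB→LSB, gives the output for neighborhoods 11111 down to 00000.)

1703473127

  #####|.  b31=0 t=1,i=12
  ####.|#  b30=1 t=1,i=5
  ###.#|#  b29=1 t=1,i=6
  ###..|.  b28=0 t=2,i=11
  ##.##|.  b27=0 t=2,i=1
  ##.#.|#  b26=1 t=1,i=7
  ##..#|.  b25=0 t=2,i=12
  ##...|#  b24=1 t=0,i=1
  #.###|#  b23=1 t=1,i=3
  #.##.|.  b22=0 t=2,i=20
  #.#.#|.  b21=0 t=1,i=1
  #.#..|.  b20=0 t=1,i=17
  #..##|#  b19=1 t=2,i=13
  #..#.|.  b18=0 t=1,i=19
  #...#|.  b17=0 t=0,i=18
  #....|.  b16=0 t=0,i=2
  .####|#  b15=1 t=1,i=4
  .###.|#  b14=1 t=2,i=10
  .##.#|#  b13=1 t=2,i=0
  .##..|.  b12=0 t=0,i=0
  .#.##|#  b11=1 t=1,i=2
  .#.#.|#  b10=1 t=1,i=0
  .#..#|#  b9=1 t=1,i=18
  .#...|#  b8=1 t=0,i=8
  ..###|#  b7=1 t=2,i=14
  ..##.|#  b6=1 t=0,i=20
  ..#.#|#  b5=1 t=1,i=20
  ..#..|.  b4=0 t=0,i=7
  ...##|.  b3=0 t=0,i=19
  ...#.|#  b2=1 t=0,i=6
  ....#|#  b1=1 t=0,i=5
  .....|#  b0=1 t=0,i=3
  bits 01100101100010001110111111100111 = 1703473127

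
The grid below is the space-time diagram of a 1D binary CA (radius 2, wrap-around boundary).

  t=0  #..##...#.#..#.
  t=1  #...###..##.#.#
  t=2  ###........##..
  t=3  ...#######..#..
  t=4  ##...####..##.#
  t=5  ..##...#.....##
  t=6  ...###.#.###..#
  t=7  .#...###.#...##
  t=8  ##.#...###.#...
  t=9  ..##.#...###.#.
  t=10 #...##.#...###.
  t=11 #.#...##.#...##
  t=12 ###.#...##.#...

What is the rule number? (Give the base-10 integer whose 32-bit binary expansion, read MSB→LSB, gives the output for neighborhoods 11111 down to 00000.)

  ##### -> #   bit 31 = 1  t=3,i=5
  ####. -> #   bit 30 = 1  t=3,i=8
  ###.# -> #   bit 29 = 1  t=6,i=5
  ###.. -> .   bit 28 = 0  t=1,i=6
  ##.## -> #   bit 27 = 1  t=4,i=13
  ##.#. -> #   bit 26 = 1  t=1,i=11
  ##..# -> .   bit 25 = 0  t=1,i=7
  ##... -> #   bit 24 = 1  t=0,i=5
  #.### -> #   bit 23 = 1  t=4,i=14
  #.##. -> .   bit 22 = 0  t=1,i=14
  #.#.# -> #   bit 21 = 1  t=1,i=12
  #.#.. -> #   bit 20 = 1  t=0,i=0
  #..## -> .   bit 19 = 0  t=0,i=2
  #..#. -> #   bit 18 = 1  t=0,i=12
  #...# -> #   bit 17 = 1  t=0,i=6
  #.... -> #   bit 16 = 1  t=2,i=4
  .#### -> .   bit 15 = 0  t=3,i=4
  .###. -> .   bit 14 = 0  t=1,i=5
  .##.# -> .   bit 13 = 0  t=1,i=10
  .##.. -> #   bit 12 = 1  t=0,i=4
  .#.## -> .   bit 11 = 0  t=1,i=13
  .#.#. -> #   bit 10 = 1  t=0,i=9
  .#..# -> .   bit 9 = 0  t=0,i=1
  .#... -> .   bit 8 = 0  t=3,i=13
  ..### -> .   bit 7 = 0  t=1,i=4
  ..##. -> .   bit 6 = 0  t=0,i=3
  ..#.# -> .   bit 5 = 0  t=0,i=8
  ..#.. -> #   bit 4 = 1  t=3,i=12
  ...## -> .   bit 3 = 0  t=1,i=3
  ...#. -> .   bit 2 = 0  t=0,i=7
  ....# -> #   bit 1 = 1  t=2,i=9
  ..... -> #   bit 0 = 1  t=2,i=5
  bits 11101101101101110001010000010011 = 3988198419

3988198419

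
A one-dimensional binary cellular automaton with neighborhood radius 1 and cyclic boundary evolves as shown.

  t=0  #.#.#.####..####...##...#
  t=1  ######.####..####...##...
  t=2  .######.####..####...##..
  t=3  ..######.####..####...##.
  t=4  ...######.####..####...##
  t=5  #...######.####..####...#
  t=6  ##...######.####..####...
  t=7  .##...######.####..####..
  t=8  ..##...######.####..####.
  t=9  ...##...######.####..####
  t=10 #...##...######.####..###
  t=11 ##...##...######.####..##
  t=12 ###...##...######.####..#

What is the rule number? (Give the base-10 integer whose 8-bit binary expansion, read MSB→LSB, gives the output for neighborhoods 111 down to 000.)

244

  nb ###: next=#  (t=0,i=7, bit7=1)
  nb ##.: next=#  (t=0,i=0, bit6=1)
  nb #.#: next=#  (t=0,i=1, bit5=1)
  nb #..: next=#  (t=0,i=10, bit4=1)
  nb .##: next=.  (t=0,i=6, bit3=0)
  nb .#.: next=#  (t=0,i=2, bit2=1)
  nb ..#: next=.  (t=0,i=11, bit1=0)
  nb ...: next=.  (t=0,i=17, bit0=0)
  bits 11110100 = 244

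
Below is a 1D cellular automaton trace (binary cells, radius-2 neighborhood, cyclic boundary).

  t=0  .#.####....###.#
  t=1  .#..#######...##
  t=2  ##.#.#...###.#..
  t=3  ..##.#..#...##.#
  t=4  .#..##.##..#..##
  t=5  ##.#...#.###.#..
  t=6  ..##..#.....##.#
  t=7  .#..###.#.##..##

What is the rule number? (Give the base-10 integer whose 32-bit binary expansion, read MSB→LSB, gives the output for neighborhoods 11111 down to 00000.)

  #####|.  b31=0 t=1,i=6
  ####.|#  b30=1 t=0,i=5
  ###.#|.  b29=0 t=0,i=13
  ###..|#  b28=1 t=0,i=6
  ##.##|.  b27=0 t=4,i=6
  ##.#.|#  b26=1 t=0,i=14
  ##..#|#  b25=1 t=4,i=9
  ##...|#  b24=1 t=0,i=7
  #.###|.  b23=0 t=0,i=3
  #.##.|#  b22=1 t=4,i=7
  #.#.#|#  b21=1 t=0,i=1
  #.#..|#  b20=1 t=1,i=1
  #..##|#  b19=1 t=1,i=3
  #..#.|#  b18=1 t=3,i=7
  #...#|.  b17=0 t=1,i=12
  #....|#  b16=1 t=0,i=8
  .####|#  b15=1 t=0,i=4
  .###.|.  b14=0 t=0,i=12
  .##.#|.  b13=0 t=1,i=15
  .##..|.  b12=0 t=4,i=8
  .#.##|.  b11=0 t=0,i=2
  .#.#.|.  b10=0 t=0,i=0
  .#..#|.  b9=0 t=1,i=2
  .#...|.  b8=0 t=2,i=6
  ..###|.  b7=0 t=0,i=11
  ..##.|.  b6=0 t=1,i=14
  ..#.#|.  b5=0 t=5,i=7
  ..#..|#  b4=1 t=3,i=8
  ...##|#  b3=1 t=0,i=10
  ...#.|#  b2=1 t=5,i=6
  ....#|#  b1=1 t=0,i=9
  .....|.  b0=0 t=6,i=9
  bits 01010111011111011000000000011110 = 1467842590

1467842590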